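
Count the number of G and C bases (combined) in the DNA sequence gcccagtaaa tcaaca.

Scanning the sequence gives C=5, A=7, G=2, T=2.
Total G or C: 2 + 5 = 7

7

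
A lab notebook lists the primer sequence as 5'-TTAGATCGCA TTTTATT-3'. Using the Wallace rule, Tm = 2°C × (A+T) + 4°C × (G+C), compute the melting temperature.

42°C

Scanning the sequence gives A=4, T=9, G=2, C=2.
A+T = 13, G+C = 4
Tm = 4·4 + 2·13 = 16 + 26 = 42°C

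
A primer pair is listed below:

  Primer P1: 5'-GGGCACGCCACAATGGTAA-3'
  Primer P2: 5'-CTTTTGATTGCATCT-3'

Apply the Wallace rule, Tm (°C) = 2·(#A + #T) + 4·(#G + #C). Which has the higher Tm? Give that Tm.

Primer P1, 60°C

Primer P1: A+T=8, G+C=11 → Tm = 2(8)+4(11) = 60°C
Primer P2: A+T=10, G+C=5 → Tm = 2(10)+4(5) = 40°C
60°C vs 40°C → primer P1 is higher.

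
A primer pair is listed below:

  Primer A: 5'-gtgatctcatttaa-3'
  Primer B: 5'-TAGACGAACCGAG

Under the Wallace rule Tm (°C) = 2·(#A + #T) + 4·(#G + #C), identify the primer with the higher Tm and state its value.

Primer A: A+T=10, G+C=4 → Tm = 2(10)+4(4) = 36°C
Primer B: A+T=6, G+C=7 → Tm = 2(6)+4(7) = 40°C
36°C vs 40°C → primer B is higher.

Primer B, 40°C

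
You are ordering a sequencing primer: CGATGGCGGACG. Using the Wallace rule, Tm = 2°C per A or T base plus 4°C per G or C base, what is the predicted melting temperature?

42°C

Scanning the sequence gives C=3, T=1, A=2, G=6.
A+T = 3, G+C = 9
Tm = 2×3 + 4×9 = 42°C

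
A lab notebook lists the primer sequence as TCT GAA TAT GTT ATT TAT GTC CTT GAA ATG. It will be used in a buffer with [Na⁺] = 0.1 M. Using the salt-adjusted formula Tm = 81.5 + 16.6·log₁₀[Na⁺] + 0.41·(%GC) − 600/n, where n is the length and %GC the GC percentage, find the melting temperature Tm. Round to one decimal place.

55.8°C

Length n = 30. Base counts: T=14, G=5, C=3, A=8
G+C = 8, so %GC = 8/30 × 100 = 26.667%
Salt term: 16.6 × (-1) = -16.6
GC term: 0.41 × 26.667 = 10.933; length term: −600/30 = −20
Tm = 81.5 + (-16.6) + 10.933 − 20 = 55.833 → 55.8°C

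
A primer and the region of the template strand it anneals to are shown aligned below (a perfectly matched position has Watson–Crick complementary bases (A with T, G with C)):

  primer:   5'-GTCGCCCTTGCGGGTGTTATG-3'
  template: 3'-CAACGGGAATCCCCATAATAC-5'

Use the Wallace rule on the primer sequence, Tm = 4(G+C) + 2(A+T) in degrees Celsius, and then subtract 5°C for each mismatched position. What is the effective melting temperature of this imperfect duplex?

Primer base counts: A=1, T=7, G=8, C=5 → A+T=8, G+C=13
Perfect-match Tm = 2(8) + 4(13) = 16 + 52 = 68°C
Mismatches (positions where the bases are not complementary): 4 (at positions 3, 10, 11, 16)
Effective Tm = 68 − 4×5 = 68 − 20 = 48°C

48°C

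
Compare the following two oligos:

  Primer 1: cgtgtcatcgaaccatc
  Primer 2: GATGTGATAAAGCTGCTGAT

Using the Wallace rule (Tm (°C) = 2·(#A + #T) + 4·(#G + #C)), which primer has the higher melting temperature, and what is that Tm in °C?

Primer 2, 56°C

Primer 1: A+T=8, G+C=9 → Tm = 2(8)+4(9) = 52°C
Primer 2: A+T=12, G+C=8 → Tm = 2(12)+4(8) = 56°C
52°C vs 56°C → primer 2 is higher.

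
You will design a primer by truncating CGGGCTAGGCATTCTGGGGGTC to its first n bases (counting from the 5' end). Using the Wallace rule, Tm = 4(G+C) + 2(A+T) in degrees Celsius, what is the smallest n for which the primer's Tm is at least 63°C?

n = 19

First 18 bases: CGGGCTAGGCATTCTGGG → Tm = 60°C (< 63°C)
First 19 bases: CGGGCTAGGCATTCTGGGG → Tm = 64°C (≥ 63°C)
Since every base adds ≥2°C, Tm only increases with n, so the threshold is first crossed at n = 19.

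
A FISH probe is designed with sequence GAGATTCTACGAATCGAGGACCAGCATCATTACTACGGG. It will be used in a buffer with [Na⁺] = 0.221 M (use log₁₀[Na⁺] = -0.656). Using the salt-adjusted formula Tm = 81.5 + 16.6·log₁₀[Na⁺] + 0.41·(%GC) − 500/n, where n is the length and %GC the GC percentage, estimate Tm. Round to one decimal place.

77.8°C

Length n = 39. C=9, T=8, G=10, A=12
G+C = 19, so %GC = 19/39 × 100 = 48.718%
Salt term: 16.6 × (-0.656) = -10.89
GC term: 0.41 × 48.718 = 19.974; length term: −500/39 = −12.821
Tm = 81.5 + (-10.89) + 19.974 − 12.821 = 77.763 → 77.8°C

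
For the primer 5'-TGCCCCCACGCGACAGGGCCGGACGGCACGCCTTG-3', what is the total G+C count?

Base counts: A=5, T=3, C=15, G=12
G+C = 12 + 15 = 27

27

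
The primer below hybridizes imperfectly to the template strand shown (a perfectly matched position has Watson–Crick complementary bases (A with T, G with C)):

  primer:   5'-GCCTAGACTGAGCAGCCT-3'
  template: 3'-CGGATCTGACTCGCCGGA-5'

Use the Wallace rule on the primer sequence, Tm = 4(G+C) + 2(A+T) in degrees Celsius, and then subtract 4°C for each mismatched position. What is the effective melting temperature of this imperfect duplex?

54°C

Primer base counts: A=4, T=3, G=5, C=6 → A+T=7, G+C=11
Perfect-match Tm = 2(7) + 4(11) = 14 + 44 = 58°C
Mismatches (positions where the bases are not complementary): 1 (at position 14)
Effective Tm = 58 − 1×4 = 58 − 4 = 54°C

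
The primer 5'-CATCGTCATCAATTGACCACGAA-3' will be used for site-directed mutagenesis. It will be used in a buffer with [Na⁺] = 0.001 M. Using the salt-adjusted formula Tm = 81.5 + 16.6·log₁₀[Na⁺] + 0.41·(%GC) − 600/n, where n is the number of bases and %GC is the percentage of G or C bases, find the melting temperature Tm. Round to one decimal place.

Length n = 23. Counting bases: C=7, T=5, G=3, A=8
G+C = 10, so %GC = 10/23 × 100 = 43.478%
Salt term: 16.6 × (-3) = -49.8
GC term: 0.41 × 43.478 = 17.826; length term: −600/23 = −26.087
Tm = 81.5 + (-49.8) + 17.826 − 26.087 = 23.439 → 23.4°C

23.4°C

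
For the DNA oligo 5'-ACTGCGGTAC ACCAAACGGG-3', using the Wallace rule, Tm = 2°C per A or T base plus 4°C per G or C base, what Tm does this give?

64°C

A=6, C=6, G=6, T=2
A+T = 8, G+C = 12
Tm = 2(8) + 4(12) = 16 + 48 = 64°C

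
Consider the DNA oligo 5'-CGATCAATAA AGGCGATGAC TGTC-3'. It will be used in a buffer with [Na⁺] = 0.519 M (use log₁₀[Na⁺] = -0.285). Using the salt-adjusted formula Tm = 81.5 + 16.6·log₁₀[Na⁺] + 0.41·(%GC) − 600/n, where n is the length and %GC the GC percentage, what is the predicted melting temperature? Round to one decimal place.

Length n = 24. Scanning the sequence gives A=8, C=5, T=5, G=6.
G+C = 11, so %GC = 11/24 × 100 = 45.833%
Salt term: 16.6 × (-0.285) = -4.731
GC term: 0.41 × 45.833 = 18.792; length term: −600/24 = −25
Tm = 81.5 + (-4.731) + 18.792 − 25 = 70.561 → 70.6°C

70.6°C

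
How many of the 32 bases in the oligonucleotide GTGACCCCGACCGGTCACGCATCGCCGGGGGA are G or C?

Counting bases: T=3, G=12, C=12, A=5
G+C = 12 + 12 = 24

24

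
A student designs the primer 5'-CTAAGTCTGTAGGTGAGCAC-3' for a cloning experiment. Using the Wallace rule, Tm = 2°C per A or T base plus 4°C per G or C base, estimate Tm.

Base counts: T=5, G=6, A=5, C=4
A+T = 10, G+C = 10
Tm = 4·10 + 2·10 = 40 + 20 = 60°C

60°C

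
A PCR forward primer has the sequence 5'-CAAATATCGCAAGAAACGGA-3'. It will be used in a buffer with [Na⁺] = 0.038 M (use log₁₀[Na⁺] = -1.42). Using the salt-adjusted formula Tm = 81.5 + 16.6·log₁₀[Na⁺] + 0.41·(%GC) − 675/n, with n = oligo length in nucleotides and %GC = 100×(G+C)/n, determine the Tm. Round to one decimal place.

40.6°C

Length n = 20. Scanning the sequence gives G=4, A=10, C=4, T=2.
G+C = 8, so %GC = 8/20 × 100 = 40%
Salt term: 16.6 × (-1.42) = -23.572
GC term: 0.41 × 40 = 16.4; length term: −675/20 = −33.75
Tm = 81.5 + (-23.572) + 16.4 − 33.75 = 40.578 → 40.6°C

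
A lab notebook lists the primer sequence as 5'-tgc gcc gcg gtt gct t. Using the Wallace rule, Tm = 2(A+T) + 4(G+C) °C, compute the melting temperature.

54°C

T=5, G=6, A=0, C=5
A+T = 5, G+C = 11
Tm = 4·11 + 2·5 = 44 + 10 = 54°C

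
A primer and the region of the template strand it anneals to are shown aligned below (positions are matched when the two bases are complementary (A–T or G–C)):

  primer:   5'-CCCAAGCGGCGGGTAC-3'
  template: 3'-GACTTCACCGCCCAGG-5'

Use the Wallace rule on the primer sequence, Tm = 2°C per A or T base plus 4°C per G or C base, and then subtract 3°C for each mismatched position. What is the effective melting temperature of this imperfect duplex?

Primer base counts: A=3, T=1, G=6, C=6 → A+T=4, G+C=12
Perfect-match Tm = 2(4) + 4(12) = 8 + 48 = 56°C
Mismatches (positions where the bases are not complementary): 4 (at positions 2, 3, 7, 15)
Effective Tm = 56 − 4×3 = 56 − 12 = 44°C

44°C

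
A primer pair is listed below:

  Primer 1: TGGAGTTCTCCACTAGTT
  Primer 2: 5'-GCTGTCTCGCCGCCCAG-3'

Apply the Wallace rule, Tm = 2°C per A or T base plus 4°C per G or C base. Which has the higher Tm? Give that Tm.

Primer 1: A+T=10, G+C=8 → Tm = 2(10)+4(8) = 52°C
Primer 2: A+T=4, G+C=13 → Tm = 2(4)+4(13) = 60°C
52°C vs 60°C → primer 2 is higher.

Primer 2, 60°C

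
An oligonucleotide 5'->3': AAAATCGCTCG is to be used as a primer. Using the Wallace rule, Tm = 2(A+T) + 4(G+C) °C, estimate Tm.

32°C

Counting bases: T=2, G=2, A=4, C=3
AT pairs contribute 6, GC pairs contribute 5.
Tm = 4·5 + 2·6 = 20 + 12 = 32°C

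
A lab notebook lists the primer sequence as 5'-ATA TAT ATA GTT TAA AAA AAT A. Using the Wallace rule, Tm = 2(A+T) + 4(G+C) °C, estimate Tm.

46°C

A=13, C=0, G=1, T=8
AT pairs contribute 21, GC pairs contribute 1.
Tm = 2×21 + 4×1 = 46°C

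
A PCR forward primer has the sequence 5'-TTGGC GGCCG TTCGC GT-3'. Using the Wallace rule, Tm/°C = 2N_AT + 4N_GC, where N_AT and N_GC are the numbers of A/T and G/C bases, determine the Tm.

Scanning the sequence gives T=5, A=0, G=7, C=5.
AT pairs contribute 5, GC pairs contribute 12.
Tm = 2×5 + 4×12 = 58°C

58°C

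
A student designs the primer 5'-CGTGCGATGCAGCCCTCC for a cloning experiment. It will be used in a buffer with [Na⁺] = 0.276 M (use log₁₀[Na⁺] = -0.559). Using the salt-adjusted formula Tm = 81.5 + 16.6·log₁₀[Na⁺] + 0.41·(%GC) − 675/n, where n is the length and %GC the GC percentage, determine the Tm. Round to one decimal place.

64.3°C

Length n = 18. C=8, A=2, G=5, T=3
G+C = 13, so %GC = 13/18 × 100 = 72.222%
Salt term: 16.6 × (-0.559) = -9.279
GC term: 0.41 × 72.222 = 29.611; length term: −675/18 = −37.5
Tm = 81.5 + (-9.279) + 29.611 − 37.5 = 64.332 → 64.3°C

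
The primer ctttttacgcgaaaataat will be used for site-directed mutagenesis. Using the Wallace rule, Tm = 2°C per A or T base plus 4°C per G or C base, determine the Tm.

48°C

Counting bases: G=2, C=3, T=7, A=7
So N_AT = 14 and N_GC = 5.
Tm = 2(14) + 4(5) = 28 + 20 = 48°C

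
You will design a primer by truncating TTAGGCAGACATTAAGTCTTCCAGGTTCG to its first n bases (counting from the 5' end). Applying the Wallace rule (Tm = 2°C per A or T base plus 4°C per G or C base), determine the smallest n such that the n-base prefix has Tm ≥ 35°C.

First 12 bases: TTAGGCAGACAT → Tm = 34°C (< 35°C)
First 13 bases: TTAGGCAGACATT → Tm = 36°C (≥ 35°C)
Since every base adds ≥2°C, Tm only increases with n, so the threshold is first crossed at n = 13.

n = 13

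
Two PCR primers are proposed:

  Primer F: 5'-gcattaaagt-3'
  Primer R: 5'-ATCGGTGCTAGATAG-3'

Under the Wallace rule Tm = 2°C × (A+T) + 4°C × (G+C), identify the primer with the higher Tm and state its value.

Primer F: A+T=7, G+C=3 → Tm = 2(7)+4(3) = 26°C
Primer R: A+T=8, G+C=7 → Tm = 2(8)+4(7) = 44°C
26°C vs 44°C → primer R is higher.

Primer R, 44°C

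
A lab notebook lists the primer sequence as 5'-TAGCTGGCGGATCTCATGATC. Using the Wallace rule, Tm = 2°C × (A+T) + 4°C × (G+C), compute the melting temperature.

64°C

Base counts: G=6, A=4, T=6, C=5
A+T = 10, G+C = 11
Tm = 2×10 + 4×11 = 64°C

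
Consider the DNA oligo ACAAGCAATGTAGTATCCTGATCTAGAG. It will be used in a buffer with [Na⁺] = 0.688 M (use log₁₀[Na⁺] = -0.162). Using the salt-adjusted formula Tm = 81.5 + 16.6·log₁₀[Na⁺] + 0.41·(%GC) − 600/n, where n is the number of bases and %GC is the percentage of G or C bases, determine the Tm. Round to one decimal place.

73.5°C

Length n = 28. Scanning the sequence gives T=7, G=6, C=5, A=10.
G+C = 11, so %GC = 11/28 × 100 = 39.286%
Salt term: 16.6 × (-0.162) = -2.689
GC term: 0.41 × 39.286 = 16.107; length term: −600/28 = −21.429
Tm = 81.5 + (-2.689) + 16.107 − 21.429 = 73.489 → 73.5°C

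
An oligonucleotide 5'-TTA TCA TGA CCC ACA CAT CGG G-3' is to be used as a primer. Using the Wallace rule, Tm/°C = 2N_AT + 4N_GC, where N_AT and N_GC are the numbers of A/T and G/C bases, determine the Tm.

Scanning the sequence gives G=4, C=7, T=5, A=6.
AT pairs contribute 11, GC pairs contribute 11.
Tm = 4·11 + 2·11 = 44 + 22 = 66°C

66°C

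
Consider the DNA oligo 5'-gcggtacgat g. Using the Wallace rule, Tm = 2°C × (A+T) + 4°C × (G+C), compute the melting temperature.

A=2, C=2, G=5, T=2
So N_AT = 4 and N_GC = 7.
Tm = 4·7 + 2·4 = 28 + 8 = 36°C

36°C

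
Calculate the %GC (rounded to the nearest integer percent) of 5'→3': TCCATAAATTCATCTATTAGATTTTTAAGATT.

Scanning the sequence gives T=15, A=11, C=4, G=2.
G+C = 2 + 4 = 6 out of 32 bases
%GC = 6/32 × 100 = 18.75% ≈ 19%

19%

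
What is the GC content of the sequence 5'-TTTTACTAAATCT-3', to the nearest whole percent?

Base counts: A=4, T=7, C=2, G=0
G+C = 0 + 2 = 2 out of 13 bases
%GC = 2/13 × 100 = 15.38% ≈ 15%

15%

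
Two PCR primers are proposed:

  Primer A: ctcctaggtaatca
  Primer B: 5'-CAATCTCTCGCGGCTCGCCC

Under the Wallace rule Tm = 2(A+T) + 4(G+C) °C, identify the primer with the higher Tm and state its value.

Primer B, 68°C

Primer A: A+T=8, G+C=6 → Tm = 2(8)+4(6) = 40°C
Primer B: A+T=6, G+C=14 → Tm = 2(6)+4(14) = 68°C
40°C vs 68°C → primer B is higher.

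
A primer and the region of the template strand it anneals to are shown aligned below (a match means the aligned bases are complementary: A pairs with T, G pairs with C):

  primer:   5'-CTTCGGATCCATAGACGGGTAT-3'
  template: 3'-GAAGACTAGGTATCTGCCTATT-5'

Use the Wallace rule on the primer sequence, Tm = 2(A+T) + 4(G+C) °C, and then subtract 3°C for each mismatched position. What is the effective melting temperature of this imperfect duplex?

57°C

Primer base counts: A=5, T=6, G=6, C=5 → A+T=11, G+C=11
Perfect-match Tm = 2(11) + 4(11) = 22 + 44 = 66°C
Mismatches (positions where the bases are not complementary): 3 (at positions 5, 19, 22)
Effective Tm = 66 − 3×3 = 66 − 9 = 57°C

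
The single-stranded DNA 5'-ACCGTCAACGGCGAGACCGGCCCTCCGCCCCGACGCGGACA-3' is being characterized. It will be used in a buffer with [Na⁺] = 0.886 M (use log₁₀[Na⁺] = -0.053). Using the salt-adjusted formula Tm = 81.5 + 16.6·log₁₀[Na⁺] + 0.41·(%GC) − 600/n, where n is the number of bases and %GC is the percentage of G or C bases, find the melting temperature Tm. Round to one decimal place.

Length n = 41. Base counts: T=2, C=19, G=12, A=8
G+C = 31, so %GC = 31/41 × 100 = 75.61%
Salt term: 16.6 × (-0.053) = -0.88
GC term: 0.41 × 75.61 = 31; length term: −600/41 = −14.634
Tm = 81.5 + (-0.88) + 31 − 14.634 = 96.986 → 97.0°C

97.0°C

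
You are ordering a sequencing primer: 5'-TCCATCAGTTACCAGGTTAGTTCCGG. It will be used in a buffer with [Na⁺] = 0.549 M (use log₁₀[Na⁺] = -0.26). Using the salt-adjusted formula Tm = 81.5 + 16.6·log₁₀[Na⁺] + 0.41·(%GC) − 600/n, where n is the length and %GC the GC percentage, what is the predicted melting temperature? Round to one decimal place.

Length n = 26. T=8, A=5, C=7, G=6
G+C = 13, so %GC = 13/26 × 100 = 50%
Salt term: 16.6 × (-0.26) = -4.316
GC term: 0.41 × 50 = 20.5; length term: −600/26 = −23.077
Tm = 81.5 + (-4.316) + 20.5 − 23.077 = 74.607 → 74.6°C

74.6°C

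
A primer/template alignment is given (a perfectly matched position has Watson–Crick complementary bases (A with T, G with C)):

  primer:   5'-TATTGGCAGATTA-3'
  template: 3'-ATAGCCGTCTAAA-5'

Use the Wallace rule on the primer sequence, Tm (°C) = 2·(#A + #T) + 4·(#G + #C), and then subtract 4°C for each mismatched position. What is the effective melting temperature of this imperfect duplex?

26°C

Primer base counts: A=4, T=5, G=3, C=1 → A+T=9, G+C=4
Perfect-match Tm = 2(9) + 4(4) = 18 + 16 = 34°C
Mismatches (positions where the bases are not complementary): 2 (at positions 4, 13)
Effective Tm = 34 − 2×4 = 34 − 8 = 26°C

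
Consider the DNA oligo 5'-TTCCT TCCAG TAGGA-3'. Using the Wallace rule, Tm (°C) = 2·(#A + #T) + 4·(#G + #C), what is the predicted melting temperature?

44°C

A=3, T=5, C=4, G=3
A+T = 8, G+C = 7
Tm = 2×8 + 4×7 = 44°C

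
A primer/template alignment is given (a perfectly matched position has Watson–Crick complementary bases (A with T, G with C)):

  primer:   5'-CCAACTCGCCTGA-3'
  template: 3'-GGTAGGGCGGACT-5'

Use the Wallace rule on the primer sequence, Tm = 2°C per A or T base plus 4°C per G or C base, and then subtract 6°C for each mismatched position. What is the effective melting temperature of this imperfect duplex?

30°C

Primer base counts: A=3, T=2, G=2, C=6 → A+T=5, G+C=8
Perfect-match Tm = 2(5) + 4(8) = 10 + 32 = 42°C
Mismatches (positions where the bases are not complementary): 2 (at positions 4, 6)
Effective Tm = 42 − 2×6 = 42 − 12 = 30°C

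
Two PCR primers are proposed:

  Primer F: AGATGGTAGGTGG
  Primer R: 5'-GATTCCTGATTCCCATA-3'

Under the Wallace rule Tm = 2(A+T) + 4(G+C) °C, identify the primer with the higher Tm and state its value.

Primer R, 48°C

Primer F: A+T=6, G+C=7 → Tm = 2(6)+4(7) = 40°C
Primer R: A+T=10, G+C=7 → Tm = 2(10)+4(7) = 48°C
40°C vs 48°C → primer R is higher.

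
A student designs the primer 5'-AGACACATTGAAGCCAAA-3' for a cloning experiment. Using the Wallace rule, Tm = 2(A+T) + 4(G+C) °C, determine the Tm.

50°C

G=3, C=4, A=9, T=2
So N_AT = 11 and N_GC = 7.
Tm = 4·7 + 2·11 = 28 + 22 = 50°C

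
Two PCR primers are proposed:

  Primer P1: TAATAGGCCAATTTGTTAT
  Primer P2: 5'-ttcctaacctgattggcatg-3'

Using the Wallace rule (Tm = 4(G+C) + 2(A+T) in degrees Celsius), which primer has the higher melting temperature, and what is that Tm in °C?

Primer P1: A+T=14, G+C=5 → Tm = 2(14)+4(5) = 48°C
Primer P2: A+T=11, G+C=9 → Tm = 2(11)+4(9) = 58°C
48°C vs 58°C → primer P2 is higher.

Primer P2, 58°C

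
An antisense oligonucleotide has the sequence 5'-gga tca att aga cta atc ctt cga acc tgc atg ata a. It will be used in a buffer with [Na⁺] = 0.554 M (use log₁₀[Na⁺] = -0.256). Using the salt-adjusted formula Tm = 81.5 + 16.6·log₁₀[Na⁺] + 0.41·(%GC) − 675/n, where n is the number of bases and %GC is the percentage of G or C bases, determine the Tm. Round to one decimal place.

Length n = 37. Counting bases: C=8, T=10, G=6, A=13
G+C = 14, so %GC = 14/37 × 100 = 37.838%
Salt term: 16.6 × (-0.256) = -4.25
GC term: 0.41 × 37.838 = 15.514; length term: −675/37 = −18.243
Tm = 81.5 + (-4.25) + 15.514 − 18.243 = 74.521 → 74.5°C

74.5°C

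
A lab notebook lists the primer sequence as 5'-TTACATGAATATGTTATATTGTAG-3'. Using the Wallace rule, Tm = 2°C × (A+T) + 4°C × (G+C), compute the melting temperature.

58°C

Base counts: G=4, C=1, A=8, T=11
So N_AT = 19 and N_GC = 5.
Tm = 4·5 + 2·19 = 20 + 38 = 58°C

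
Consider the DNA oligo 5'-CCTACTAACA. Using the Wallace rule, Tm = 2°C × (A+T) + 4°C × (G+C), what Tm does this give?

28°C

Counting bases: A=4, G=0, C=4, T=2
AT pairs contribute 6, GC pairs contribute 4.
Tm = 2(6) + 4(4) = 12 + 16 = 28°C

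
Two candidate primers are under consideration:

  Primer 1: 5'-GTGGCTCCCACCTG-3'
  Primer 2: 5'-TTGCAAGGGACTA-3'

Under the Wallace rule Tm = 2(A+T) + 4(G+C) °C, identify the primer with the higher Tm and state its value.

Primer 1, 48°C

Primer 1: A+T=4, G+C=10 → Tm = 2(4)+4(10) = 48°C
Primer 2: A+T=7, G+C=6 → Tm = 2(7)+4(6) = 38°C
48°C vs 38°C → primer 1 is higher.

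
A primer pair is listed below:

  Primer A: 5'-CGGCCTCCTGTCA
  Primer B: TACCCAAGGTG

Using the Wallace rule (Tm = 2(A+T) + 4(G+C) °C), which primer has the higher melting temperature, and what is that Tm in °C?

Primer A, 44°C

Primer A: A+T=4, G+C=9 → Tm = 2(4)+4(9) = 44°C
Primer B: A+T=5, G+C=6 → Tm = 2(5)+4(6) = 34°C
44°C vs 34°C → primer A is higher.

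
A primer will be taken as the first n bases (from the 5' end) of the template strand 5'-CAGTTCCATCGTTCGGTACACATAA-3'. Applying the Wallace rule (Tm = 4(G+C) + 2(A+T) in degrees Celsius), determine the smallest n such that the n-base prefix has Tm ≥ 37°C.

n = 13

First 12 bases: CAGTTCCATCGT → Tm = 36°C (< 37°C)
First 13 bases: CAGTTCCATCGTT → Tm = 38°C (≥ 37°C)
Since every base adds ≥2°C, Tm only increases with n, so the threshold is first crossed at n = 13.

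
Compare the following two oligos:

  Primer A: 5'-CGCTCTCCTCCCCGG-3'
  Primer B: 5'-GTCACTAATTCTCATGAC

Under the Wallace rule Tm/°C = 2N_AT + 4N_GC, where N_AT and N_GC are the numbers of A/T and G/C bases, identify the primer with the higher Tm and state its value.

Primer A, 54°C

Primer A: A+T=3, G+C=12 → Tm = 2(3)+4(12) = 54°C
Primer B: A+T=11, G+C=7 → Tm = 2(11)+4(7) = 50°C
54°C vs 50°C → primer A is higher.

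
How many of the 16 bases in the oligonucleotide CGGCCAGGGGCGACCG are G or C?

G=8, A=2, C=6, T=0
Total G or C: 8 + 6 = 14

14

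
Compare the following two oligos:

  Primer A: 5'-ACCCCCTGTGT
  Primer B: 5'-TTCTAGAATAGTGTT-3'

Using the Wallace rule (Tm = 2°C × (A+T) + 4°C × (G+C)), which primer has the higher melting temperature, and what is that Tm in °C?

Primer B, 38°C

Primer A: A+T=4, G+C=7 → Tm = 2(4)+4(7) = 36°C
Primer B: A+T=11, G+C=4 → Tm = 2(11)+4(4) = 38°C
36°C vs 38°C → primer B is higher.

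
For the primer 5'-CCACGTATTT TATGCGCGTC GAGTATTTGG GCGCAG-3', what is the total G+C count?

Base counts: T=11, C=8, G=11, A=6
Total G or C: 11 + 8 = 19

19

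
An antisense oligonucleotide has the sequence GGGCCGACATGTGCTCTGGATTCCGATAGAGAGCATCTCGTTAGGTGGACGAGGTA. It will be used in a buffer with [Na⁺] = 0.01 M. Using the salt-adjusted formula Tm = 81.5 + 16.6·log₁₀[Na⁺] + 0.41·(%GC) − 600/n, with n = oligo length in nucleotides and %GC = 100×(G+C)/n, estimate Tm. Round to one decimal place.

60.3°C

Length n = 56. Base counts: G=20, A=12, T=13, C=11
G+C = 31, so %GC = 31/56 × 100 = 55.357%
Salt term: 16.6 × (-2) = -33.2
GC term: 0.41 × 55.357 = 22.696; length term: −600/56 = −10.714
Tm = 81.5 + (-33.2) + 22.696 − 10.714 = 60.282 → 60.3°C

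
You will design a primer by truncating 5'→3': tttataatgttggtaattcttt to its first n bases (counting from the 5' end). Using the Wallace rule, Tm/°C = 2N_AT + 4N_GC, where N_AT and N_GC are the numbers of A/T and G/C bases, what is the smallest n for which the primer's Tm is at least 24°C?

n = 11

First 10 bases: TTTATAATGT → Tm = 22°C (< 24°C)
First 11 bases: TTTATAATGTT → Tm = 24°C (≥ 24°C)
Each additional base adds 2°C (A/T) or 4°C (G/C), so Tm is non-decreasing in n; n = 11 is the first length to reach 24°C.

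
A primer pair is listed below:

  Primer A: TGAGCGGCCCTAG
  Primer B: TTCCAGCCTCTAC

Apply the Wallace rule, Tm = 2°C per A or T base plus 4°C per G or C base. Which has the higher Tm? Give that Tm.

Primer A: A+T=4, G+C=9 → Tm = 2(4)+4(9) = 44°C
Primer B: A+T=6, G+C=7 → Tm = 2(6)+4(7) = 40°C
44°C vs 40°C → primer A is higher.

Primer A, 44°C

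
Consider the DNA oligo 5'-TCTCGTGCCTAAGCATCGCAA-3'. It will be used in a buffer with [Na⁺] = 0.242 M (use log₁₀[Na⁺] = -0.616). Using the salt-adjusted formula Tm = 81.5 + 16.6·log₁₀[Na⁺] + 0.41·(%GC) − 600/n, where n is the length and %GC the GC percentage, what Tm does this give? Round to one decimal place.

64.2°C

Length n = 21. Scanning the sequence gives G=4, A=5, T=5, C=7.
G+C = 11, so %GC = 11/21 × 100 = 52.381%
Salt term: 16.6 × (-0.616) = -10.226
GC term: 0.41 × 52.381 = 21.476; length term: −600/21 = −28.571
Tm = 81.5 + (-10.226) + 21.476 − 28.571 = 64.179 → 64.2°C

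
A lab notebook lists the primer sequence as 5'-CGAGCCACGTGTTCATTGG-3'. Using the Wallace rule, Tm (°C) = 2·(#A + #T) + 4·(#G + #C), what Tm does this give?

60°C

A=3, G=6, T=5, C=5
So N_AT = 8 and N_GC = 11.
Tm = 2×8 + 4×11 = 60°C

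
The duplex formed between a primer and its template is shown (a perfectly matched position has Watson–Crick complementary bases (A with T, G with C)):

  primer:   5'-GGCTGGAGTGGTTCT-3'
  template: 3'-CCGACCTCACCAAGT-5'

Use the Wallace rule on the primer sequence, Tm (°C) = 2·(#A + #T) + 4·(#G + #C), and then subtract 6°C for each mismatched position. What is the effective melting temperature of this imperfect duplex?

Primer base counts: A=1, T=5, G=7, C=2 → A+T=6, G+C=9
Perfect-match Tm = 2(6) + 4(9) = 12 + 36 = 48°C
Mismatches (positions where the bases are not complementary): 1 (at position 15)
Effective Tm = 48 − 1×6 = 48 − 6 = 42°C

42°C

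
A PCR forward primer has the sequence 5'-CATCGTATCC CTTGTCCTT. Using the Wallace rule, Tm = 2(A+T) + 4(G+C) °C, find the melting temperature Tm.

Counting bases: C=7, T=8, G=2, A=2
So N_AT = 10 and N_GC = 9.
Tm = 4·9 + 2·10 = 36 + 20 = 56°C

56°C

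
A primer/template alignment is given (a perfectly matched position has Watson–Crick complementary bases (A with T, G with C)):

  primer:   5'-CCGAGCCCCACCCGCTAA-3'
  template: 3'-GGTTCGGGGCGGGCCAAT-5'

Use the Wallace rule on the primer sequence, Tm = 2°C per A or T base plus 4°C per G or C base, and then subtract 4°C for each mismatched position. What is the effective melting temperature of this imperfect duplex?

Primer base counts: A=4, T=1, G=3, C=10 → A+T=5, G+C=13
Perfect-match Tm = 2(5) + 4(13) = 10 + 52 = 62°C
Mismatches (positions where the bases are not complementary): 4 (at positions 3, 10, 15, 17)
Effective Tm = 62 − 4×4 = 62 − 16 = 46°C

46°C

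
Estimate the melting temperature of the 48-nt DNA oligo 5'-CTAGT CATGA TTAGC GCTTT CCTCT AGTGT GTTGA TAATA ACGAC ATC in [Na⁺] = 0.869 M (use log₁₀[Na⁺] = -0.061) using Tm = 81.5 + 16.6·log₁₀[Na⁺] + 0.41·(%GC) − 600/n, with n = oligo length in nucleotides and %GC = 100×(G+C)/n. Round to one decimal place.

84.2°C

Length n = 48. Counting bases: A=12, C=10, G=9, T=17
G+C = 19, so %GC = 19/48 × 100 = 39.583%
Salt term: 16.6 × (-0.061) = -1.013
GC term: 0.41 × 39.583 = 16.229; length term: −600/48 = −12.5
Tm = 81.5 + (-1.013) + 16.229 − 12.5 = 84.216 → 84.2°C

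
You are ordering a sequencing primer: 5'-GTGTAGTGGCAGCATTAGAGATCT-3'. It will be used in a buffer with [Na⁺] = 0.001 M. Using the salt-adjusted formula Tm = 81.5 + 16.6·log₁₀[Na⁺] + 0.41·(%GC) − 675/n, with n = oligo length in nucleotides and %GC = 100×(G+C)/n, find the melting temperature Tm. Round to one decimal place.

22.4°C

Length n = 24. Scanning the sequence gives A=6, G=8, C=3, T=7.
G+C = 11, so %GC = 11/24 × 100 = 45.833%
Salt term: 16.6 × (-3) = -49.8
GC term: 0.41 × 45.833 = 18.792; length term: −675/24 = −28.125
Tm = 81.5 + (-49.8) + 18.792 − 28.125 = 22.367 → 22.4°C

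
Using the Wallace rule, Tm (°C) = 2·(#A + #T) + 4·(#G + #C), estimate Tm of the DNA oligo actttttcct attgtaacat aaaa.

58°C

A=9, T=10, C=4, G=1
AT pairs contribute 19, GC pairs contribute 5.
Tm = 4·5 + 2·19 = 20 + 38 = 58°C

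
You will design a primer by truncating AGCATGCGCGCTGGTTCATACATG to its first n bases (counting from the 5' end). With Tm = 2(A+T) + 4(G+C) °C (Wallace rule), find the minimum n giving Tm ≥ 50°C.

First 14 bases: AGCATGCGCGCTGG → Tm = 48°C (< 50°C)
First 15 bases: AGCATGCGCGCTGGT → Tm = 50°C (≥ 50°C)
Since every base adds ≥2°C, Tm only increases with n, so the threshold is first crossed at n = 15.

n = 15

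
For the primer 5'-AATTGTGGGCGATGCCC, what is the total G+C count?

10

Scanning the sequence gives G=6, A=3, T=4, C=4.
G+C = 6 + 4 = 10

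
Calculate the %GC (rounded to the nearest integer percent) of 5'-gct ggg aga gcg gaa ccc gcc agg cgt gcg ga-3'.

Base counts: A=6, G=15, C=9, T=2
G+C = 15 + 9 = 24 out of 32 bases
%GC = 24/32 × 100 = 75% ≈ 75%

75%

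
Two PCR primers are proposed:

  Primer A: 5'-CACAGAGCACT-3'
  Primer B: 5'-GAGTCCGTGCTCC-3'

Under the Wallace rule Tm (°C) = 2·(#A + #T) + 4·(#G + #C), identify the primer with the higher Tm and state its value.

Primer B, 44°C

Primer A: A+T=5, G+C=6 → Tm = 2(5)+4(6) = 34°C
Primer B: A+T=4, G+C=9 → Tm = 2(4)+4(9) = 44°C
34°C vs 44°C → primer B is higher.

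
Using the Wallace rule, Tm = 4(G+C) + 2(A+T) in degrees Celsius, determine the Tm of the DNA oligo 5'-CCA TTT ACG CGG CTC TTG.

G=4, C=6, T=6, A=2
A+T = 8, G+C = 10
Tm = 2×8 + 4×10 = 56°C

56°C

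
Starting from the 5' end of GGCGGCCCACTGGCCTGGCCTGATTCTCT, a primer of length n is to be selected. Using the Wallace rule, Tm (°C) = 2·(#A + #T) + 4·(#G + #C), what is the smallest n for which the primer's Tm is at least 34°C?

n = 9

First 8 bases: GGCGGCCC → Tm = 32°C (< 34°C)
First 9 bases: GGCGGCCCA → Tm = 34°C (≥ 34°C)
Since every base adds ≥2°C, Tm only increases with n, so the threshold is first crossed at n = 9.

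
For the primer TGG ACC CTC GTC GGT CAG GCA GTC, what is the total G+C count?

16

Scanning the sequence gives T=5, G=8, C=8, A=3.
Total G or C: 8 + 8 = 16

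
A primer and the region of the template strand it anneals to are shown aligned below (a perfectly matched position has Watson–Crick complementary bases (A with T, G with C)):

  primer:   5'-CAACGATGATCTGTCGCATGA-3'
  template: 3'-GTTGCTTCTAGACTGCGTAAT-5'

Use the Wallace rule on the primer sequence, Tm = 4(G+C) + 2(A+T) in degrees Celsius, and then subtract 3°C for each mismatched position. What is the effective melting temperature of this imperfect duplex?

Primer base counts: A=6, T=5, G=5, C=5 → A+T=11, G+C=10
Perfect-match Tm = 2(11) + 4(10) = 22 + 40 = 62°C
Mismatches (positions where the bases are not complementary): 3 (at positions 7, 14, 20)
Effective Tm = 62 − 3×3 = 62 − 9 = 53°C

53°C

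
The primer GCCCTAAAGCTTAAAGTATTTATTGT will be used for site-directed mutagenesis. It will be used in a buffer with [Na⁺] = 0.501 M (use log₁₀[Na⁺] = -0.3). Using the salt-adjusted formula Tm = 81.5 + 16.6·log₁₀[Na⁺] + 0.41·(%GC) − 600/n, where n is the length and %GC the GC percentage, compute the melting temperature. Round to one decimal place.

Length n = 26. Base counts: A=8, T=10, G=4, C=4
G+C = 8, so %GC = 8/26 × 100 = 30.769%
Salt term: 16.6 × (-0.3) = -4.98
GC term: 0.41 × 30.769 = 12.615; length term: −600/26 = −23.077
Tm = 81.5 + (-4.98) + 12.615 − 23.077 = 66.058 → 66.1°C

66.1°C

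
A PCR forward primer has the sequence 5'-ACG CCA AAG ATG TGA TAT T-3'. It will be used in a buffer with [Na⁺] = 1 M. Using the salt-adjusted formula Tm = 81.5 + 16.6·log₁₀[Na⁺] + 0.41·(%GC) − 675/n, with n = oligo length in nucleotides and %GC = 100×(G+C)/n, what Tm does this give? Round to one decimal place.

61.1°C

Length n = 19. Counting bases: C=3, T=5, G=4, A=7
G+C = 7, so %GC = 7/19 × 100 = 36.842%
Salt term: 16.6 × (0) = 0
GC term: 0.41 × 36.842 = 15.105; length term: −675/19 = −35.526
Tm = 81.5 + (0) + 15.105 − 35.526 = 61.079 → 61.1°C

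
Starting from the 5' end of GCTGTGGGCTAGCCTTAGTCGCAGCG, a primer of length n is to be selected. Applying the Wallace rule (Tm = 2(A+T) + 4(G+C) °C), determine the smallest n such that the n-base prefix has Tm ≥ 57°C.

n = 18

First 17 bases: GCTGTGGGCTAGCCTTA → Tm = 54°C (< 57°C)
First 18 bases: GCTGTGGGCTAGCCTTAG → Tm = 58°C (≥ 57°C)
Each additional base adds 2°C (A/T) or 4°C (G/C), so Tm is non-decreasing in n; n = 18 is the first length to reach 57°C.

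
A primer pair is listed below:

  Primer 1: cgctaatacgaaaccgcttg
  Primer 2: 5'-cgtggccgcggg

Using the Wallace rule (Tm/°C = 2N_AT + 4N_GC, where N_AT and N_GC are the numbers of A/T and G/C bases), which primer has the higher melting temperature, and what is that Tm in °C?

Primer 1: A+T=10, G+C=10 → Tm = 2(10)+4(10) = 60°C
Primer 2: A+T=1, G+C=11 → Tm = 2(1)+4(11) = 46°C
60°C vs 46°C → primer 1 is higher.

Primer 1, 60°C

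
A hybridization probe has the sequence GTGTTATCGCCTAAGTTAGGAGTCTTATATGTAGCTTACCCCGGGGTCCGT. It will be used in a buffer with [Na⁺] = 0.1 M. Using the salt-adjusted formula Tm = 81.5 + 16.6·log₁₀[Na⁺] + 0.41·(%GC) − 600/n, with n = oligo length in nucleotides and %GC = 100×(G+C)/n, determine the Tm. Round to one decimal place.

73.2°C

Length n = 51. Counting bases: C=11, A=9, G=14, T=17
G+C = 25, so %GC = 25/51 × 100 = 49.02%
Salt term: 16.6 × (-1) = -16.6
GC term: 0.41 × 49.02 = 20.098; length term: −600/51 = −11.765
Tm = 81.5 + (-16.6) + 20.098 − 11.765 = 73.233 → 73.2°C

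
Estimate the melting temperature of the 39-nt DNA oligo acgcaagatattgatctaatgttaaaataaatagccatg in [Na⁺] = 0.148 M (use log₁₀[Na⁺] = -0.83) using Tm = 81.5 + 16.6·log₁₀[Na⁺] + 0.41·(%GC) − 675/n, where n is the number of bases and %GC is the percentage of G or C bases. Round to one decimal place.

Length n = 39. Counting bases: G=6, C=5, A=17, T=11
G+C = 11, so %GC = 11/39 × 100 = 28.205%
Salt term: 16.6 × (-0.83) = -13.778
GC term: 0.41 × 28.205 = 11.564; length term: −675/39 = −17.308
Tm = 81.5 + (-13.778) + 11.564 − 17.308 = 61.978 → 62.0°C

62.0°C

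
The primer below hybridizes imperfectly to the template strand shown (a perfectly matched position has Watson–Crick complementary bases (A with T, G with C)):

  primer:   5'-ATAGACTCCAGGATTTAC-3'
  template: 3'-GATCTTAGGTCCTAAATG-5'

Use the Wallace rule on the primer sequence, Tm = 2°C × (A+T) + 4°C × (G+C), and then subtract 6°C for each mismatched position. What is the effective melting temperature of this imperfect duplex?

38°C

Primer base counts: A=6, T=5, G=3, C=4 → A+T=11, G+C=7
Perfect-match Tm = 2(11) + 4(7) = 22 + 28 = 50°C
Mismatches (positions where the bases are not complementary): 2 (at positions 1, 6)
Effective Tm = 50 − 2×6 = 50 − 12 = 38°C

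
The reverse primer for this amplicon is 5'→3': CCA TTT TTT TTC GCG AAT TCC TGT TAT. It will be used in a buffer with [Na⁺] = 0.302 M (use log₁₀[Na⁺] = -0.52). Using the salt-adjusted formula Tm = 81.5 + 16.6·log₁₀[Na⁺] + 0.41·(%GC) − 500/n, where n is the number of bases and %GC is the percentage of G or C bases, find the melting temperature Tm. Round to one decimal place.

68.0°C

Length n = 27. A=4, C=6, T=14, G=3
G+C = 9, so %GC = 9/27 × 100 = 33.333%
Salt term: 16.6 × (-0.52) = -8.632
GC term: 0.41 × 33.333 = 13.667; length term: −500/27 = −18.519
Tm = 81.5 + (-8.632) + 13.667 − 18.519 = 68.016 → 68.0°C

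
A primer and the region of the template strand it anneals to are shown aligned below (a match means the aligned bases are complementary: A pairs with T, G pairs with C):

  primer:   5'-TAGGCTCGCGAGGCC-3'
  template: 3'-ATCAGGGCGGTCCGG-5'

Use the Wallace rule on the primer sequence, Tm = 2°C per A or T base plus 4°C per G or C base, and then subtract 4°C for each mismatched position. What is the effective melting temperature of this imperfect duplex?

40°C

Primer base counts: A=2, T=2, G=6, C=5 → A+T=4, G+C=11
Perfect-match Tm = 2(4) + 4(11) = 8 + 44 = 52°C
Mismatches (positions where the bases are not complementary): 3 (at positions 4, 6, 10)
Effective Tm = 52 − 3×4 = 52 − 12 = 40°C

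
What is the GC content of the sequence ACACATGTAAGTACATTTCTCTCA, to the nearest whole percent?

33%

Scanning the sequence gives A=8, G=2, C=6, T=8.
G+C = 2 + 6 = 8 out of 24 bases
%GC = 8/24 × 100 = 33.33% ≈ 33%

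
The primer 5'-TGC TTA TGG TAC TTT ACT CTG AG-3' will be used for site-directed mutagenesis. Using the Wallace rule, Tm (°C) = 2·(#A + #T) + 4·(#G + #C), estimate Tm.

64°C

Scanning the sequence gives G=5, A=4, T=10, C=4.
So N_AT = 14 and N_GC = 9.
Tm = 2×14 + 4×9 = 64°C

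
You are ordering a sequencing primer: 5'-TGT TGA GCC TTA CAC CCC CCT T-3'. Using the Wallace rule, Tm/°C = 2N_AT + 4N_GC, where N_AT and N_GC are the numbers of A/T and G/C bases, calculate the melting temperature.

Counting bases: C=9, T=7, A=3, G=3
A+T = 10, G+C = 12
Tm = 2(10) + 4(12) = 20 + 48 = 68°C

68°C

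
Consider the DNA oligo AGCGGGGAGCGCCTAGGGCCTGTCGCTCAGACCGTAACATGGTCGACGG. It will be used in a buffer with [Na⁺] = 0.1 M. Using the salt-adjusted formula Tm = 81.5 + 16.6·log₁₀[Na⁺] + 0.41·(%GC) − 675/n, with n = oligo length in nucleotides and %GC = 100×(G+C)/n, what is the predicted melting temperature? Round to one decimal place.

78.7°C

Length n = 49. Base counts: G=19, C=14, T=7, A=9
G+C = 33, so %GC = 33/49 × 100 = 67.347%
Salt term: 16.6 × (-1) = -16.6
GC term: 0.41 × 67.347 = 27.612; length term: −675/49 = −13.776
Tm = 81.5 + (-16.6) + 27.612 − 13.776 = 78.736 → 78.7°C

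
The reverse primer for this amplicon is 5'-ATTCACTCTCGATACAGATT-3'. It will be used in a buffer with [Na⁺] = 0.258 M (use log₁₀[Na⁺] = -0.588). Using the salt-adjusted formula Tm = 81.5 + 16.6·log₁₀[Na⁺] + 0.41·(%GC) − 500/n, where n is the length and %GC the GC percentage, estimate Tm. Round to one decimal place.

Length n = 20. Counting bases: G=2, T=7, C=5, A=6
G+C = 7, so %GC = 7/20 × 100 = 35%
Salt term: 16.6 × (-0.588) = -9.761
GC term: 0.41 × 35 = 14.35; length term: −500/20 = −25
Tm = 81.5 + (-9.761) + 14.35 − 25 = 61.089 → 61.1°C

61.1°C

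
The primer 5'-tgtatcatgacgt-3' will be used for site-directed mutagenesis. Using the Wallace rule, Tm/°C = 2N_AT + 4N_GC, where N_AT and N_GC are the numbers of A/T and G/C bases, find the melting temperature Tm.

36°C

Counting bases: A=3, C=2, T=5, G=3
AT pairs contribute 8, GC pairs contribute 5.
Tm = 2×8 + 4×5 = 36°C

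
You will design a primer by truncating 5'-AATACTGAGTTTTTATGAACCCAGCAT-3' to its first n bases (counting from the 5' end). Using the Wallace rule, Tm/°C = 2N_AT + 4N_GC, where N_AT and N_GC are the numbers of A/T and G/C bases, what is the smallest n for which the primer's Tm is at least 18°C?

First 6 bases: AATACT → Tm = 14°C (< 18°C)
First 7 bases: AATACTG → Tm = 18°C (≥ 18°C)
Each additional base adds 2°C (A/T) or 4°C (G/C), so Tm is non-decreasing in n; n = 7 is the first length to reach 18°C.

n = 7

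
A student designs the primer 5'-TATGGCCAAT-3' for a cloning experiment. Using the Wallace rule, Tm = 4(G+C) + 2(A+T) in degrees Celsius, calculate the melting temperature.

G=2, A=3, C=2, T=3
A+T = 6, G+C = 4
Tm = 4·4 + 2·6 = 16 + 12 = 28°C

28°C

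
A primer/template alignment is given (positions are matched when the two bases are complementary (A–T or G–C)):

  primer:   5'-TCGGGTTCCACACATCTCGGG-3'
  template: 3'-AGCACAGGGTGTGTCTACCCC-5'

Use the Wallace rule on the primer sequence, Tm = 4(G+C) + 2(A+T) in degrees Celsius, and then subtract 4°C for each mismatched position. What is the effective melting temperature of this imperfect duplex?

48°C

Primer base counts: A=3, T=5, G=6, C=7 → A+T=8, G+C=13
Perfect-match Tm = 2(8) + 4(13) = 16 + 52 = 68°C
Mismatches (positions where the bases are not complementary): 5 (at positions 4, 7, 15, 16, 18)
Effective Tm = 68 − 5×4 = 68 − 20 = 48°C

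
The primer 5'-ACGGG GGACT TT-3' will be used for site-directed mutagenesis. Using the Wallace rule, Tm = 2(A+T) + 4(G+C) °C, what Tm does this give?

C=2, T=3, G=5, A=2
AT pairs contribute 5, GC pairs contribute 7.
Tm = 2×5 + 4×7 = 38°C

38°C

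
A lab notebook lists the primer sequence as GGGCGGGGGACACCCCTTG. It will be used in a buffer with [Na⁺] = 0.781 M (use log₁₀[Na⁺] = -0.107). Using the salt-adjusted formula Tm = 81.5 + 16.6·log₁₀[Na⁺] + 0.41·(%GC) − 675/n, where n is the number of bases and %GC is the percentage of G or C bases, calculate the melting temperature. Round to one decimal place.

76.6°C

Length n = 19. Counting bases: T=2, C=6, A=2, G=9
G+C = 15, so %GC = 15/19 × 100 = 78.947%
Salt term: 16.6 × (-0.107) = -1.776
GC term: 0.41 × 78.947 = 32.368; length term: −675/19 = −35.526
Tm = 81.5 + (-1.776) + 32.368 − 35.526 = 76.566 → 76.6°C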